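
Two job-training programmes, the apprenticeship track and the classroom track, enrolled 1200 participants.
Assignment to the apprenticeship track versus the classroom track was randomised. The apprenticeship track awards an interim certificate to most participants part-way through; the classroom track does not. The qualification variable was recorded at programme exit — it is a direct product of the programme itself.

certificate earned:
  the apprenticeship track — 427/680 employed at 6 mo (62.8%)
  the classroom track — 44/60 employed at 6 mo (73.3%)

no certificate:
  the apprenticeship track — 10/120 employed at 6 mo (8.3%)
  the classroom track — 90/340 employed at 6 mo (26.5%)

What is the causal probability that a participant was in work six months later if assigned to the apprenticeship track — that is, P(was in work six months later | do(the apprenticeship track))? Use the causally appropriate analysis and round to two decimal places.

0.55

The qualification attained during the programme-specific comparison favours the classroom track throughout, but the pooled figures favour the apprenticeship track. The question is whether to condition on qualification attained during the programme.
Because the programme influences qualification attained during the programme, qualification attained during the programme is a post-treatment mediator, not a confounder. Stratifying on it would bias the estimate; the causal effect is the crude pooled difference.
So P(outcome | do(the apprenticeship track)) is just the pooled rate for the apprenticeship track: 437/800 = 0.546.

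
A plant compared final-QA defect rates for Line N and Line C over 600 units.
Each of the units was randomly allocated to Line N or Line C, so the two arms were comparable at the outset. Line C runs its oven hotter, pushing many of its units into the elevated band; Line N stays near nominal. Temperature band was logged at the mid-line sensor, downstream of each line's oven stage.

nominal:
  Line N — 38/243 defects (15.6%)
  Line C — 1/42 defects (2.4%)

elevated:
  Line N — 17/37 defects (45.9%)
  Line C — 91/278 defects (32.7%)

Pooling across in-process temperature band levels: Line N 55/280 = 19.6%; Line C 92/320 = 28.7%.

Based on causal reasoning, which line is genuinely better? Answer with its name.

Line N

Line C is lower inside every in-process temperature band stratum but Line N is lower in aggregate. Whether to stratify depends on how in-process temperature band relates to the line.
Stratifying would compare lines among units the lines themselves sorted into in-process temperature band groups — a form of selection on an intermediate. The unconditioned pooled rates give the total causal effect.
Pooled: Line N 19.6% vs Line C 28.7%; Line N is lower overall.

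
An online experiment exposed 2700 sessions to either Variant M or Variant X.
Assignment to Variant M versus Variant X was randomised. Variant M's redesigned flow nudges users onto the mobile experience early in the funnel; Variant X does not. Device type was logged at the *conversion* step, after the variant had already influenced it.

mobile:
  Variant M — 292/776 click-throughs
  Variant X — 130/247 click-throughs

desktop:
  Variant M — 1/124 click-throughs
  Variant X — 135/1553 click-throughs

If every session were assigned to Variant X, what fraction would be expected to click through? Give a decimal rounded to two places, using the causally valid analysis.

0.15

Device type is downstream of the variant. One should not condition on a consequence of treatment, so the overall rates are the right comparison.
So P(outcome | do(Variant X)) is just the pooled rate for Variant X: 265/1800 = 0.147.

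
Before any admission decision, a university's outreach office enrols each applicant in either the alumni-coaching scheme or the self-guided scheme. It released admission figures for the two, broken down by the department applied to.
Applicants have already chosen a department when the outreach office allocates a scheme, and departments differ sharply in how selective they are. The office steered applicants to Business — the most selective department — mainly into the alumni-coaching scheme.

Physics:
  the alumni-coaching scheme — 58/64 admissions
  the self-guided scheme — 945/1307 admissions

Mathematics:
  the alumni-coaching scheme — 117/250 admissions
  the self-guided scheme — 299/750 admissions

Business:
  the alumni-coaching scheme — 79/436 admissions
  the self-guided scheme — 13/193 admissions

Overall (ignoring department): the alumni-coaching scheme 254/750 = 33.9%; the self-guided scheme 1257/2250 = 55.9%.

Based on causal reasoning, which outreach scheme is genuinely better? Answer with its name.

the alumni-coaching scheme

Department satisfies the back-door criterion: it is not a descendant of the outreach scheme, and it blocks the spurious path from outreach scheme to outcome. Adjusting for it (i.e., using the within-department rates) gives the causal effect.
Within each level — Physics: 90.6% vs 72.3%; Mathematics: 46.8% vs 39.9%; Business: 18.1% vs 6.7% — the alumni-coaching scheme is higher every time.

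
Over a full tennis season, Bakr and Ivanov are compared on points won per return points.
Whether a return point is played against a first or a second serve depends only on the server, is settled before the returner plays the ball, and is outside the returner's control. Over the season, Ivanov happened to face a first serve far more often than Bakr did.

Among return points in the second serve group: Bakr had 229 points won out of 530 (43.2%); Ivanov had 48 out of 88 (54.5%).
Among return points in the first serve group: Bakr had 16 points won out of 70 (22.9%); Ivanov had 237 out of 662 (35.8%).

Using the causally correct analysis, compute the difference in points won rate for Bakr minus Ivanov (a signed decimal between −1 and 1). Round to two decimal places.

Ivanov is higher inside every serve type stratum but Bakr is higher in aggregate. Whether to stratify depends on how serve type relates to the player.
Serve type is set before the player has any effect — it is not caused by the player — and it independently drives the outcome. That makes it a confounder, so the causal comparison is within serve type levels.
Adjusting over the population distribution of serve type: 0.458·(0.432−0.545) + 0.542·(0.229−0.358) = -0.122.

-0.12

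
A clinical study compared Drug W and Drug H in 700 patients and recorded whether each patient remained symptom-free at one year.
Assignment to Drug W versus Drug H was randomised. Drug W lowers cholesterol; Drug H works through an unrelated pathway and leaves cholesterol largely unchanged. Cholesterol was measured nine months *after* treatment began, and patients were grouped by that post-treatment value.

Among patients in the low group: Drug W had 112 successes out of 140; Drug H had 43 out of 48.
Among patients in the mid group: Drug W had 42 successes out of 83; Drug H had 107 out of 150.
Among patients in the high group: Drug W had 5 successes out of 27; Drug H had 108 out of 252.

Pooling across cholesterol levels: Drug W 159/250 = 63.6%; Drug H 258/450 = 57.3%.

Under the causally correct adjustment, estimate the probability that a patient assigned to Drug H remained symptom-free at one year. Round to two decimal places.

Cholesterol lies on the pathway drug → cholesterol → outcome, so adjusting for it blocks the indirect effect. For the total causal effect of drug, use the unadjusted pooled rates.
So P(outcome | do(Drug H)) is just the pooled rate for Drug H: 258/450 = 0.573.

0.57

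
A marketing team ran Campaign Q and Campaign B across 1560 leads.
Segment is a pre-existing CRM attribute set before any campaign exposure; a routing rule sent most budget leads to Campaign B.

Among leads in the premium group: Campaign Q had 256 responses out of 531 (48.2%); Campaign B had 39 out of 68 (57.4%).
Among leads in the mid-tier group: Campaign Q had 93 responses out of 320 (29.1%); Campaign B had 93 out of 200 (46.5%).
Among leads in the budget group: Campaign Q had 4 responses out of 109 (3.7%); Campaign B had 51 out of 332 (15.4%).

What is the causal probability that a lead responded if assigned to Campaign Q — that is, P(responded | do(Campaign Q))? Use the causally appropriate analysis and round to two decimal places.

0.29

Since customer segment is a pre-existing factor (not a product of the campaign) and it affects the outcome on its own, it is a confounder. The stratified rates, not the pooled rate, identify the causal effect.
Standardising Campaign Q to the population customer segment mix: 0.384·256/531 + 0.333·93/320 + 0.283·4/109 = 0.292.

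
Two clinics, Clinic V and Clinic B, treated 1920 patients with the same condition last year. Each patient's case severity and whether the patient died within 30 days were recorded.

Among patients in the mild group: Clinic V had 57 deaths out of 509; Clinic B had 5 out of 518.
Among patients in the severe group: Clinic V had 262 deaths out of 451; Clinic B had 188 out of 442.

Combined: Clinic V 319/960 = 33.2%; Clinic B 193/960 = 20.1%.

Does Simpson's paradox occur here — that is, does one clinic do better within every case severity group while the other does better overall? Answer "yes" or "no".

no

Within each case severity level (mild 11.2% vs 1.0%; severe 58.1% vs 42.5%), Clinic B has the lower rate every time. Pooled: 33.2% vs 20.1% — Clinic B has the lower rate overall. They agree.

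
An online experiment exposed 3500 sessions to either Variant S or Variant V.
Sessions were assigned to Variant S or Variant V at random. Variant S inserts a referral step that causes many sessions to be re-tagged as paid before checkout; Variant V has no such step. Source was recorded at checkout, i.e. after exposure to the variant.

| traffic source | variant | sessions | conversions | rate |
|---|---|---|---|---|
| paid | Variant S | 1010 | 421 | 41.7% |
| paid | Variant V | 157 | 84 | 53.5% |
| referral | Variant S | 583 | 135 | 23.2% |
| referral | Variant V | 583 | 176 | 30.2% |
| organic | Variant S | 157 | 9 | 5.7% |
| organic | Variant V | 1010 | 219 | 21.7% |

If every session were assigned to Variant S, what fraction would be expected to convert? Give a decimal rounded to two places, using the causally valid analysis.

Within every traffic source level Variant V has the higher rate, yet pooled Variant S does — Simpson's reversal.
Traffic source lies on the pathway variant → traffic source → outcome, so adjusting for it blocks the indirect effect. For the total causal effect of variant, use the unadjusted pooled rates.
So P(outcome | do(Variant S)) is just the pooled rate for Variant S: 565/1750 = 0.323.

0.32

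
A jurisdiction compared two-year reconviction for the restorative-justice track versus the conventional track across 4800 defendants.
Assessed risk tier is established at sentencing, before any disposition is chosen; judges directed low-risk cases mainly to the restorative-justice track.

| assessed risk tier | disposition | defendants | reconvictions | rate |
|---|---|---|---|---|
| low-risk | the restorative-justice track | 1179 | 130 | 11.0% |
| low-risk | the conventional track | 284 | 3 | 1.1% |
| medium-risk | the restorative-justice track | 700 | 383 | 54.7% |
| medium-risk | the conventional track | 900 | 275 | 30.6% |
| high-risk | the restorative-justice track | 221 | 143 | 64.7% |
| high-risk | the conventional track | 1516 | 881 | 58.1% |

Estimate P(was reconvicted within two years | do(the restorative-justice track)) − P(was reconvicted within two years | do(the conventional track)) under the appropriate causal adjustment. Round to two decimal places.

Assessed risk tier differs across dispositions for reasons unrelated to any effect of the disposition itself, and it separately predicts the outcome — a classic confounder. We must compare within assessed risk tier levels.
Adjusting over the population distribution of assessed risk tier: 0.305·(0.110−0.011) + 0.333·(0.547−0.306) + 0.362·(0.647−0.581) = +0.135.

+0.13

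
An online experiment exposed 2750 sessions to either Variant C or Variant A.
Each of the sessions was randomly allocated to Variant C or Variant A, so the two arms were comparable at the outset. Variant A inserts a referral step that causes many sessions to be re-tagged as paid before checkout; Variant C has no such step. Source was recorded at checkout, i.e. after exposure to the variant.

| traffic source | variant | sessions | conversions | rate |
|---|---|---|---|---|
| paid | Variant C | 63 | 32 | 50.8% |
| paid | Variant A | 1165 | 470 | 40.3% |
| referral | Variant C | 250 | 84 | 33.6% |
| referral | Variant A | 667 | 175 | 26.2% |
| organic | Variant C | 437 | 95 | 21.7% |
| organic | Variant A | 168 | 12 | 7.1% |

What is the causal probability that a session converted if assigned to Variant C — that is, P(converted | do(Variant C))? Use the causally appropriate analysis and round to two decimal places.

Within every traffic source level Variant C has the higher rate, yet pooled Variant A does — Simpson's reversal.
Stratifying would compare variants among sessions the variants themselves sorted into traffic source groups — a form of selection on an intermediate. The unconditioned pooled rates give the total causal effect.
So P(outcome | do(Variant C)) is just the pooled rate for Variant C: 211/750 = 0.281.

0.28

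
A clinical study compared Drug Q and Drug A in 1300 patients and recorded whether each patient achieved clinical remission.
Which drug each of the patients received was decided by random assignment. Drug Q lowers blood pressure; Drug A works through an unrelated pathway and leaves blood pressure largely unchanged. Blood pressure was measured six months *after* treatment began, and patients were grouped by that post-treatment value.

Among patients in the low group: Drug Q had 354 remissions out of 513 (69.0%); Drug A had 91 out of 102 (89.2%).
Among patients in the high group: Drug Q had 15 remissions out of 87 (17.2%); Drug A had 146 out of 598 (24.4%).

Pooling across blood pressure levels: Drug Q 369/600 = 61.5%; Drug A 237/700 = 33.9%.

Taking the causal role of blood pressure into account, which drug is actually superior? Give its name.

Blood pressure lies on the pathway drug → blood pressure → outcome, so adjusting for it blocks the indirect effect. For the total causal effect of drug, use the unadjusted pooled rates.
Pooled: Drug Q 61.5% vs Drug A 33.9%; Drug Q is higher overall.

Drug Q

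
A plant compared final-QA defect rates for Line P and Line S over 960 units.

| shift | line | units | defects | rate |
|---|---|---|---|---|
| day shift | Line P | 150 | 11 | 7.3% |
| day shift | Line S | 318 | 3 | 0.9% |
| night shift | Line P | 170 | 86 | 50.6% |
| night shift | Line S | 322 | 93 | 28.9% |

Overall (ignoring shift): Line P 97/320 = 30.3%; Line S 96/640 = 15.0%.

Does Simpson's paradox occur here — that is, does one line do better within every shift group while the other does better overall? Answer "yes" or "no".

Within each shift level (day shift 7.3% vs 0.9%; night shift 50.6% vs 28.9%), Line S has the lower rate every time. Pooled: 30.3% vs 15.0% — Line S has the lower rate overall. They agree.

no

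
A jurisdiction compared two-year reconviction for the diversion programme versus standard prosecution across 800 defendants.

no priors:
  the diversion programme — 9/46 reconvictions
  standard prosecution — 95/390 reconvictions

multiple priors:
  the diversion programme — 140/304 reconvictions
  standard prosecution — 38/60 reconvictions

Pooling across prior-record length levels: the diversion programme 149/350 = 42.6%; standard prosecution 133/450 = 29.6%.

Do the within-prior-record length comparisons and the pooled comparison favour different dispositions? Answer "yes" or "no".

Within each prior-record length level (no priors 19.6% vs 24.4%; multiple priors 46.1% vs 63.3%), the diversion programme has the lower rate every time. Pooled: 42.6% vs 29.6% — standard prosecution has the lower rate overall. The two comparisons disagree.

yes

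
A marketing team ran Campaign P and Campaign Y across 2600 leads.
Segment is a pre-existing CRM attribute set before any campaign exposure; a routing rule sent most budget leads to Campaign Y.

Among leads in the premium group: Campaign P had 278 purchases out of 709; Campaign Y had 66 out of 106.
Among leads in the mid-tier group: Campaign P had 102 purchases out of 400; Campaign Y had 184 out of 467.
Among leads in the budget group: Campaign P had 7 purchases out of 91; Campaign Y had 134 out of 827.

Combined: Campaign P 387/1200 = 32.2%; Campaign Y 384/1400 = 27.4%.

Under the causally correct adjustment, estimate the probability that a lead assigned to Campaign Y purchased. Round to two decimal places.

0.38

Campaign Y is higher inside every customer segment stratum but Campaign P is higher in aggregate. Whether to stratify depends on how customer segment relates to the campaign.
Customer segment differs across campaigns for reasons unrelated to any effect of the campaign itself, and it separately predicts the outcome — a classic confounder. We must compare within customer segment levels.
Standardising Campaign Y to the population customer segment mix: 0.313·66/106 + 0.333·184/467 + 0.353·134/827 = 0.384.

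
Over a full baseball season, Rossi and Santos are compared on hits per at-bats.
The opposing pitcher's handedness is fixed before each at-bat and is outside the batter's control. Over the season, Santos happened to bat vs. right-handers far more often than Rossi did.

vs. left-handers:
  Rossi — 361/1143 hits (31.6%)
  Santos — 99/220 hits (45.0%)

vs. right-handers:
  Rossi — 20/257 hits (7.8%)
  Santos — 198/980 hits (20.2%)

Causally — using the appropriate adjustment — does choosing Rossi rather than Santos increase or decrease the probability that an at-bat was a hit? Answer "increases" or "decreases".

decreases

Within every pitcher handedness level Santos has the higher rate, yet pooled Rossi does — Simpson's reversal.
Since pitcher handedness is a pre-existing factor (not a product of the player) and it affects the outcome on its own, it is a confounder. The stratified rates, not the pooled rate, identify the causal effect.
Within each level — vs. left-handers: 31.6% vs 45.0%; vs. right-handers: 7.8% vs 20.2% — Santos is higher every time.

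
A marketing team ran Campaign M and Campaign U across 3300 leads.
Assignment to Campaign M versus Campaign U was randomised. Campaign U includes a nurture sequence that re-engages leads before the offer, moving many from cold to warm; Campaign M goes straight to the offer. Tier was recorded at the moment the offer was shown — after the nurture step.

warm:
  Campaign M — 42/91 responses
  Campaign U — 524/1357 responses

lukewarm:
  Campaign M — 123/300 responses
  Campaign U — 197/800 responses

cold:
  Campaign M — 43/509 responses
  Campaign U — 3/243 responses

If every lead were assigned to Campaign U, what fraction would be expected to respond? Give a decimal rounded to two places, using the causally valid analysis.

0.30

The stratified and pooled comparisons disagree (Campaign M wins within each engagement tier; Campaign U wins overall), so the answer turns on the causal role of engagement tier.
Engagement tier lies on the pathway campaign → engagement tier → outcome, so adjusting for it blocks the indirect effect. For the total causal effect of campaign, use the unadjusted pooled rates.
So P(outcome | do(Campaign U)) is just the pooled rate for Campaign U: 724/2400 = 0.302.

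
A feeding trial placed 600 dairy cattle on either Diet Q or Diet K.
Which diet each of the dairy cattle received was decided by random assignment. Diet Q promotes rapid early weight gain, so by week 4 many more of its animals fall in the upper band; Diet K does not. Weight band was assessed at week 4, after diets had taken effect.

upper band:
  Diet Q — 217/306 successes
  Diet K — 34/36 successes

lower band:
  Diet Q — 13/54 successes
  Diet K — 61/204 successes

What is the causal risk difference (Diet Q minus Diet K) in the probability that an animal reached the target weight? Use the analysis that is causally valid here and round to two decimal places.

Because the diet influences week-4 weight band, week-4 weight band is a post-treatment mediator, not a confounder. Stratifying on it would bias the estimate; the causal effect is the crude pooled difference.
The causal difference is the pooled difference: 0.639 − 0.396 = +0.243.

+0.24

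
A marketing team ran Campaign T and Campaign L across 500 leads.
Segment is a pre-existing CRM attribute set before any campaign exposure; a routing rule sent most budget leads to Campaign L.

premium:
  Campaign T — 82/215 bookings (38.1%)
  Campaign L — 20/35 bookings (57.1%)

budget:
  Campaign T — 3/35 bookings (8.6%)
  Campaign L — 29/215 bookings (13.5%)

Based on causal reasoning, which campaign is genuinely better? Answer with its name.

Campaign L

The stratified and pooled comparisons disagree (Campaign L wins within each customer segment; Campaign T wins overall), so the answer turns on the causal role of customer segment.
Since customer segment is a pre-existing factor (not a product of the campaign) and it affects the outcome on its own, it is a confounder. The stratified rates, not the pooled rate, identify the causal effect.
Within each level — premium: 38.1% vs 57.1%; budget: 8.6% vs 13.5% — Campaign L is higher every time.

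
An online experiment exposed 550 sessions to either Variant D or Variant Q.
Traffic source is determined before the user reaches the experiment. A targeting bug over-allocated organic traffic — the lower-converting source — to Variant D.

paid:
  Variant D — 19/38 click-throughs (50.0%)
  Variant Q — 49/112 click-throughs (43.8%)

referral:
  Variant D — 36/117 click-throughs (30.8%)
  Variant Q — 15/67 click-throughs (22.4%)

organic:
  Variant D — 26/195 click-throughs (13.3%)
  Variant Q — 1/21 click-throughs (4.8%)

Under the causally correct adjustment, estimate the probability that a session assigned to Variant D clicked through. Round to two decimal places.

Here traffic source is a common cause — it drives both which variant a case falls under and the outcome. The crude comparison mixes populations; the stratum-specific rates are the causally relevant ones.
Standardising Variant D to the population traffic source mix: 0.273·19/38 + 0.335·36/117 + 0.393·26/195 = 0.292.

0.29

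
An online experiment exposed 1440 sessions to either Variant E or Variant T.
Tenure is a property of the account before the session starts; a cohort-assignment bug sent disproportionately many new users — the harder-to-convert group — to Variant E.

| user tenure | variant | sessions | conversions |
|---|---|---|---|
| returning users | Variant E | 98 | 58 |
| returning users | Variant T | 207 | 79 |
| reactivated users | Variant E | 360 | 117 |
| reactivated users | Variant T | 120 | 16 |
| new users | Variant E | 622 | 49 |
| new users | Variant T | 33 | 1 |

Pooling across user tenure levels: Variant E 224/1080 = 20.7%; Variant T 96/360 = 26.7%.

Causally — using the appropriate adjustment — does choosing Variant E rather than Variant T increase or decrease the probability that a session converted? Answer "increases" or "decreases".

increases

Variant E is higher inside every user tenure stratum but Variant T is higher in aggregate. Whether to stratify depends on how user tenure relates to the variant.
Here user tenure is a common cause — it drives both which variant a case falls under and the outcome. The crude comparison mixes populations; the stratum-specific rates are the causally relevant ones.
Within each level — returning users: 59.2% vs 38.2%; reactivated users: 32.5% vs 13.3%; new users: 7.9% vs 3.0% — Variant E is higher every time.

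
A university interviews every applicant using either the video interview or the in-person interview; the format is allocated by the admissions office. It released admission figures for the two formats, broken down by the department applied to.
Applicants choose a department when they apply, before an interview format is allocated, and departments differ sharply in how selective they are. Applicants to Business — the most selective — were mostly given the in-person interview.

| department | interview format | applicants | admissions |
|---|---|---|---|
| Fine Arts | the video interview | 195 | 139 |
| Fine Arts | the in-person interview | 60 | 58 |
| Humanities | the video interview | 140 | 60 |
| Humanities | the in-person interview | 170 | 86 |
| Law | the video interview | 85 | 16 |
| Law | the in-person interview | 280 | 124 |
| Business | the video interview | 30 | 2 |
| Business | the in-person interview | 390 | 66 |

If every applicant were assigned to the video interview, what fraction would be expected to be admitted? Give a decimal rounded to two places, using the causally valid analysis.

Here department is a common cause — it drives both which interview format a case falls under and the outcome. The crude comparison mixes populations; the stratum-specific rates are the causally relevant ones.
Standardising the video interview to the population department mix: 0.189·139/195 + 0.230·60/140 + 0.270·16/85 + 0.311·2/30 = 0.305.

0.30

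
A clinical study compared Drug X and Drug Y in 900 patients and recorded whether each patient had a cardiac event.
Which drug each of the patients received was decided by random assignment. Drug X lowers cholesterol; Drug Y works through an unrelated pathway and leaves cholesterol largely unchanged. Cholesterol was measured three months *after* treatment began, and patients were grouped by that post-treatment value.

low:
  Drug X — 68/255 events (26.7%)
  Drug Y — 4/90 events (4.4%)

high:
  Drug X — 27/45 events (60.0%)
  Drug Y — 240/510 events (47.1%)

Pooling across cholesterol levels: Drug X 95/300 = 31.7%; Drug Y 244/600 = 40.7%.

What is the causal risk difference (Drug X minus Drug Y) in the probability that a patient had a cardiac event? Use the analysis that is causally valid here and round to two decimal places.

-0.09

Stratifying would compare drugs among patients the drugs themselves sorted into cholesterol groups — a form of selection on an intermediate. The unconditioned pooled rates give the total causal effect.
The causal difference is the pooled difference: 0.317 − 0.407 = -0.090.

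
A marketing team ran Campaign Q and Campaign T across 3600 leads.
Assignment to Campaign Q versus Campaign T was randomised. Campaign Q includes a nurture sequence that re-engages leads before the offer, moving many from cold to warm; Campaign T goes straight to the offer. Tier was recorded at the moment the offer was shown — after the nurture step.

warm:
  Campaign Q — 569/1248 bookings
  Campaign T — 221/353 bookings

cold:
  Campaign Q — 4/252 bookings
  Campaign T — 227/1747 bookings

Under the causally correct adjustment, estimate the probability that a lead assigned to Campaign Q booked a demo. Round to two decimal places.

Engagement tier here is a post-treatment variable shaped by the campaign; conditioning on it would introduce bias rather than remove it. The overall comparison is the causal one.
So P(outcome | do(Campaign Q)) is just the pooled rate for Campaign Q: 573/1500 = 0.382.

0.38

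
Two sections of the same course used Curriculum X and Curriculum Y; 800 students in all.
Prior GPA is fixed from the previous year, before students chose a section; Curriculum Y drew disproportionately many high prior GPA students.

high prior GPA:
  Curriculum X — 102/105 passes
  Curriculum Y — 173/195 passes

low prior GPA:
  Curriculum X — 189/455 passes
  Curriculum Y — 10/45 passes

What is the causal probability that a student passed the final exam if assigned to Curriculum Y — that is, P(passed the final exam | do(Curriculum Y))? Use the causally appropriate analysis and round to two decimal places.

0.47

Nothing the teaching method does changes prior GPA band; the imbalance is an allocation artefact. With prior GPA band also predicting the outcome, the pooled figure is confounded, and the within-stratum comparison is the causal one.
Standardising Curriculum Y to the population prior GPA band mix: 0.375·173/195 + 0.625·10/45 = 0.472.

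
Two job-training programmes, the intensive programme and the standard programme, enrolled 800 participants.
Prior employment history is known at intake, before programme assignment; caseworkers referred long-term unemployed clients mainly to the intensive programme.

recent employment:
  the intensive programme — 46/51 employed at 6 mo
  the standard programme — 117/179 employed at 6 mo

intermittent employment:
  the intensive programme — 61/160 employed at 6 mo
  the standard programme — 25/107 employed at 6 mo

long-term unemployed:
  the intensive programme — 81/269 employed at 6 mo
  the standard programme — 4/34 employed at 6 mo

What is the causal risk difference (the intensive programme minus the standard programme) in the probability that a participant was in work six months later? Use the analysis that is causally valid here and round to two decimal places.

Within every prior employment history level the intensive programme has the higher rate, yet pooled the standard programme does — Simpson's reversal.
Since prior employment history is a pre-existing factor (not a product of the programme) and it affects the outcome on its own, it is a confounder. The stratified rates, not the pooled rate, identify the causal effect.
Adjusting over the population distribution of prior employment history: 0.287·(0.902−0.654) + 0.334·(0.381−0.234) + 0.379·(0.301−0.118) = +0.190.

+0.19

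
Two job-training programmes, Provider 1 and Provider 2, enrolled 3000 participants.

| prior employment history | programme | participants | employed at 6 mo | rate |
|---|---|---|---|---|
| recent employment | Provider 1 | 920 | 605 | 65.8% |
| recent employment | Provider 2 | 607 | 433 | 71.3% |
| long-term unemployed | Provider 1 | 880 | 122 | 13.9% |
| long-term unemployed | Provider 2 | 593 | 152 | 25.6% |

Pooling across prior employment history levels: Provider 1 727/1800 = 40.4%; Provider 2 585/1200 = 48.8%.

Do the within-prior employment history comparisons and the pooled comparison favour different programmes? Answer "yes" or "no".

Within each prior employment history level (recent employment 65.8% vs 71.3%; long-term unemployed 13.9% vs 25.6%), Provider 2 has the higher rate every time. Pooled: 40.4% vs 48.8% — Provider 2 has the higher rate overall. They agree.

no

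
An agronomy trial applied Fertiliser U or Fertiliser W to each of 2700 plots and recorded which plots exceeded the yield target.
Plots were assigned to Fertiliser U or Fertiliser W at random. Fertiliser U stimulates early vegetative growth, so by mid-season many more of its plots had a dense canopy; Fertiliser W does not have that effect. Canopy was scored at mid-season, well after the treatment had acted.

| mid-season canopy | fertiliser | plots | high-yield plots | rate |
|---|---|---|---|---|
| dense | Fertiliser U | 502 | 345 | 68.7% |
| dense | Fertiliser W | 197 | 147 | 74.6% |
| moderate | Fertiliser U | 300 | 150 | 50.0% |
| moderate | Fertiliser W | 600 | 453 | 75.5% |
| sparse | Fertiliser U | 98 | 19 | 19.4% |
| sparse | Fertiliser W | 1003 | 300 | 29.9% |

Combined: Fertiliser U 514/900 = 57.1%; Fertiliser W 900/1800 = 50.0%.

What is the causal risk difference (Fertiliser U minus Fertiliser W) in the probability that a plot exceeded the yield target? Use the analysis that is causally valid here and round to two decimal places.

+0.07

Mid-season canopy is downstream of the fertiliser. One should not condition on a consequence of treatment, so the overall rates are the right comparison.
The causal difference is the pooled difference: 0.571 − 0.500 = +0.071.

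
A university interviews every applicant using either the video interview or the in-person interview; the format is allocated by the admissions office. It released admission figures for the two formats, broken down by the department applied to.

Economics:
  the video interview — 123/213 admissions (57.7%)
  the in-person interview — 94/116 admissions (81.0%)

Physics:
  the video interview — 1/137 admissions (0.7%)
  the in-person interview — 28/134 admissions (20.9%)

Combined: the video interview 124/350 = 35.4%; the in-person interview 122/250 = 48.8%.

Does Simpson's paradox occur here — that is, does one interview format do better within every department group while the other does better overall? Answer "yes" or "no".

no

Within each department level (Economics 57.7% vs 81.0%; Physics 0.7% vs 20.9%), the in-person interview has the higher rate every time. Pooled: 35.4% vs 48.8% — the in-person interview has the higher rate overall. They agree.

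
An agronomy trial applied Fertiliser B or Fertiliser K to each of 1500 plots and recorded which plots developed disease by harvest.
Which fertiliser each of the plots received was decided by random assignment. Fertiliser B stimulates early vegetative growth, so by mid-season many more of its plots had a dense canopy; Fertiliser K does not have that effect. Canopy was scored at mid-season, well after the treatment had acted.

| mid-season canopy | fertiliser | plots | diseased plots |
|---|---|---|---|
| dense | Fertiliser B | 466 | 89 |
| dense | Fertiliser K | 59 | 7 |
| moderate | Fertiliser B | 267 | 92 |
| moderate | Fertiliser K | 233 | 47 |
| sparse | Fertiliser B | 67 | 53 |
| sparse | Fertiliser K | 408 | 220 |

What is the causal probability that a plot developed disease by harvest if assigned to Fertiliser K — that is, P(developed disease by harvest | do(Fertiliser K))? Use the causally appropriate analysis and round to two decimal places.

0.39

Stratifying would compare fertilisers among plots the fertilisers themselves sorted into mid-season canopy groups — a form of selection on an intermediate. The unconditioned pooled rates give the total causal effect.
So P(outcome | do(Fertiliser K)) is just the pooled rate for Fertiliser K: 274/700 = 0.391.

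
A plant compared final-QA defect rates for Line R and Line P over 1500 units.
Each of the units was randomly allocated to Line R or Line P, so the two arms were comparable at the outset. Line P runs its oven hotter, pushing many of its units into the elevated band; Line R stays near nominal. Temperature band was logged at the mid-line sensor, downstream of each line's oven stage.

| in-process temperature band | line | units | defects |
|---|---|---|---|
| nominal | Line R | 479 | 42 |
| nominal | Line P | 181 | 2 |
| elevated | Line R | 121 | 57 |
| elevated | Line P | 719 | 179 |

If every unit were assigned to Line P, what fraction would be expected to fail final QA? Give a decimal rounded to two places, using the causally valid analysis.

0.20

Because the line influences in-process temperature band, in-process temperature band is a post-treatment mediator, not a confounder. Stratifying on it would bias the estimate; the causal effect is the crude pooled difference.
So P(outcome | do(Line P)) is just the pooled rate for Line P: 181/900 = 0.201.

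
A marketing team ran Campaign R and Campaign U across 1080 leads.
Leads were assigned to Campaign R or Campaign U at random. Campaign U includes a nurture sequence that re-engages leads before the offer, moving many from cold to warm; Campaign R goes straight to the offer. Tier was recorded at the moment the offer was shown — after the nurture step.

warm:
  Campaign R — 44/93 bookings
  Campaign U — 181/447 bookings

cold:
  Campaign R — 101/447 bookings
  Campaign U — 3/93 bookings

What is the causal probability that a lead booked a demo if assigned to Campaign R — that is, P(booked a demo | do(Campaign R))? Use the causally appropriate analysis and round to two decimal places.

Engagement tier lies on the pathway campaign → engagement tier → outcome, so adjusting for it blocks the indirect effect. For the total causal effect of campaign, use the unadjusted pooled rates.
So P(outcome | do(Campaign R)) is just the pooled rate for Campaign R: 145/540 = 0.269.

0.27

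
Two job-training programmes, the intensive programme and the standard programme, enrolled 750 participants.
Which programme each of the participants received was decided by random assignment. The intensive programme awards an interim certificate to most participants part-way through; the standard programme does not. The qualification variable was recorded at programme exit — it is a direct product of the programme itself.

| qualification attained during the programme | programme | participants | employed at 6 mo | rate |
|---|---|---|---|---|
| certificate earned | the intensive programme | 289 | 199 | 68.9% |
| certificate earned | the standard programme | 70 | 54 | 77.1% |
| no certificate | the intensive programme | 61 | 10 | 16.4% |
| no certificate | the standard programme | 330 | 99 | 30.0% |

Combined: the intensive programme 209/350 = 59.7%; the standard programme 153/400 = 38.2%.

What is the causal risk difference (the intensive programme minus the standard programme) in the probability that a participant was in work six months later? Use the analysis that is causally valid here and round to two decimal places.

+0.21

Qualification attained during the programme is downstream of the programme. One should not condition on a consequence of treatment, so the overall rates are the right comparison.
The causal difference is the pooled difference: 0.597 − 0.383 = +0.215.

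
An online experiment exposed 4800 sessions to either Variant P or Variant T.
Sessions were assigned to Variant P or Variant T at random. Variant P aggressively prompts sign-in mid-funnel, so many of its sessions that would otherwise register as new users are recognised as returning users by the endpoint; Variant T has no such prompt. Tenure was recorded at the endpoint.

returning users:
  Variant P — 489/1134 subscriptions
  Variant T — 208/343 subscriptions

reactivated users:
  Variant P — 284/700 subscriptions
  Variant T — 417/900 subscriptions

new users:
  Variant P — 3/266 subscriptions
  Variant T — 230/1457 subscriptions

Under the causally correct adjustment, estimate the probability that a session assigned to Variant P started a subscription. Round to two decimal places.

The user tenure-specific comparison favours Variant T throughout, but the pooled figures favour Variant P. The question is whether to condition on user tenure.
User tenure lies on the pathway variant → user tenure → outcome, so adjusting for it blocks the indirect effect. For the total causal effect of variant, use the unadjusted pooled rates.
So P(outcome | do(Variant P)) is just the pooled rate for Variant P: 776/2100 = 0.370.

0.37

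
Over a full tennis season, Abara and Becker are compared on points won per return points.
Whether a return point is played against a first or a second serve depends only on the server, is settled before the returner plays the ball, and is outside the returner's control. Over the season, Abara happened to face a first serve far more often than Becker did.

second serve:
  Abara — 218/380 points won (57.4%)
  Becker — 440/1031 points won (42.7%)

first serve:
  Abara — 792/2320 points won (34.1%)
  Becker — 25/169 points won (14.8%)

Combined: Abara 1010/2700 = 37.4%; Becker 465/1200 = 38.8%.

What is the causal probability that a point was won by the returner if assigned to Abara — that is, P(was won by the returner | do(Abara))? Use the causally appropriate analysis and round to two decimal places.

0.43

Abara is higher inside every serve type stratum but Becker is higher in aggregate. Whether to stratify depends on how serve type relates to the player.
Since serve type is a pre-existing factor (not a product of the player) and it affects the outcome on its own, it is a confounder. The stratified rates, not the pooled rate, identify the causal effect.
Standardising Abara to the population serve type mix: 0.362·218/380 + 0.638·792/2320 = 0.425.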